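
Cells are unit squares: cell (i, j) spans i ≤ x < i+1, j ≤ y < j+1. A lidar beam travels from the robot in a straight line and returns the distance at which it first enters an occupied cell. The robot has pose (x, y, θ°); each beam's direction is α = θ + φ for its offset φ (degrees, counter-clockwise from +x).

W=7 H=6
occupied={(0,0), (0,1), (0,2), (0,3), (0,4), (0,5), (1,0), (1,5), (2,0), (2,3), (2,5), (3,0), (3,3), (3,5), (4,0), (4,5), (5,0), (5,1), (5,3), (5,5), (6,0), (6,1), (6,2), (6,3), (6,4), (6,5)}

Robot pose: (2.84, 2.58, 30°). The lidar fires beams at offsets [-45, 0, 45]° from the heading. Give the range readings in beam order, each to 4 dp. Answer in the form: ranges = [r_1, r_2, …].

ranges = [2.2409, 0.8400, 0.4348]

beam 1: φ=-45°, α=345°
  dir = (cos 345°, sin 345°) = (0.9659, -0.2588); from cell (2,2)
  next x-line at t=0.1656, next y-line at t=2.2409; Δt_x=1.0353, Δt_y=3.8637
    x: enter (3,2) at t=0.1656
    x: enter (4,2) at t=1.2009
    x: enter (5,2) at t=2.2362
    y: enter (5,1) at t=2.2409 ← occupied
  → r_1 = 2.2409
beam 2: φ=0°, α=30°
  dir = (cos 30°, sin 30°) = (0.8660, 0.5000); from cell (2,2)
  next x-line at t=0.1848, next y-line at t=0.8400; Δt_x=1.1547, Δt_y=2.0000
    x: enter (3,2) at t=0.1848
    y: enter (3,3) at t=0.8400 ← occupied
  → r_2 = 0.8400
beam 3: φ=45°, α=75°
  dir = (cos 75°, sin 75°) = (0.2588, 0.9659); from cell (2,2)
  next x-line at t=0.6182, next y-line at t=0.4348; Δt_x=3.8637, Δt_y=1.0353
    y: enter (2,3) at t=0.4348 ← occupied
  → r_3 = 0.4348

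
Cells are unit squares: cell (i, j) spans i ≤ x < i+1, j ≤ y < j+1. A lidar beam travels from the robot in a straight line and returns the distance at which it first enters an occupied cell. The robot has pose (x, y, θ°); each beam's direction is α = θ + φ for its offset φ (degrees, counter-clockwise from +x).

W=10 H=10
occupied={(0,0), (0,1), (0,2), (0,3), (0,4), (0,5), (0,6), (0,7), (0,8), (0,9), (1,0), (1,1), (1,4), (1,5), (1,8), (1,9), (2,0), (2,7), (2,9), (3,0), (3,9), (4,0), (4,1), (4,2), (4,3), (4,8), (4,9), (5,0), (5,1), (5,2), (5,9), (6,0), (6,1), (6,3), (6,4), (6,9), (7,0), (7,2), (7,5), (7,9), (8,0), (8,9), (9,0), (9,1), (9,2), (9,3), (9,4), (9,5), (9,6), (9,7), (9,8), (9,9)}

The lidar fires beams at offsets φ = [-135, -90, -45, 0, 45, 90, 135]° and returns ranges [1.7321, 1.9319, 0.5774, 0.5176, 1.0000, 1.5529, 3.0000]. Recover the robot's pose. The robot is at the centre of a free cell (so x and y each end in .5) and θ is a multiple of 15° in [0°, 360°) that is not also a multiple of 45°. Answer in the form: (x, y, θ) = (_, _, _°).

Enumerate (i+0.5, j+0.5, θ) over the 48 free cells and 16 admissible headings. For each, cast all 7 beams and compare to the given ranges.
  (8.5, 2.5, 255°): beam 1 = 2.8868 ≠ 1.7321 ✗
  (1.5, 3.5, 150°): beam 1 = 4.6587 ≠ 1.7321 ✗
  (5.5, 3.5, 210°): beam 1 = 5.6940 ≠ 1.7321 ✗
  (1.5, 6.5, 30°): beam 1 = 0.5176 ≠ 1.7321 ✗
  …
  (8.5, 7.5, 15°): r_1=1.7321, r_2=1.9319, r_3=0.5774, r_4=0.5176, r_5=1.0000, r_6=1.5529, r_7=3.0000 — all match ✓
Unique over the lattice → pose = (8.5, 7.5, 15°).

(x, y, θ) = (8.5, 7.5, 15°)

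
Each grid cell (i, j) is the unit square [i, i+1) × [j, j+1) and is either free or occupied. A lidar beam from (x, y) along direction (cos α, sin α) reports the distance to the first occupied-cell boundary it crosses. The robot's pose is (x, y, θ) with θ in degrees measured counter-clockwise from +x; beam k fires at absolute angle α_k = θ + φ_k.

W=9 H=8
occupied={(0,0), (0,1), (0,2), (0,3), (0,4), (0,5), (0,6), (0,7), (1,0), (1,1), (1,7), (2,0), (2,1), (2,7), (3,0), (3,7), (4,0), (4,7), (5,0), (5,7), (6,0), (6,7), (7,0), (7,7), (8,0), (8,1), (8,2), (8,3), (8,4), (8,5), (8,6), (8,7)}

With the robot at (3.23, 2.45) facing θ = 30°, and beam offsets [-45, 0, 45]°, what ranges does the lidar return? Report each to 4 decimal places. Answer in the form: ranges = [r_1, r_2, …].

beam 1: φ=-45°, α=345°
  direction (0.9659, -0.2588); cell (3,2); t to first gridline: x 0.7972, y 1.7387 (then +1.0353 / +3.8637)
    (4,2) via x @ 0.7972
    (4,1) via y @ 1.7387
    (5,1) via x @ 1.8324
    (6,1) via x @ 2.8677
    (7,1) via x @ 3.9030
    (8,1) via x @ 4.9383  # hit
  → r_1 = 4.9383
beam 2: φ=0°, α=30°
  direction (0.8660, 0.5000); cell (3,2); t to first gridline: x 0.8891, y 1.1000 (then +1.1547 / +2.0000)
    (4,2) via x @ 0.8891
    (4,3) via y @ 1.1000
    (5,3) via x @ 2.0438
    (5,4) via y @ 3.1000
    (6,4) via x @ 3.1985
    (7,4) via x @ 4.3532
    (7,5) via y @ 5.1000
    (8,5) via x @ 5.5079  # hit
  → r_2 = 5.5079
beam 3: φ=45°, α=75°
  direction (0.2588, 0.9659); cell (3,2); t to first gridline: x 2.9751, y 0.5694 (then +3.8637 / +1.0353)
    (3,3) via y @ 0.5694
    (3,4) via y @ 1.6047
    (3,5) via y @ 2.6400
    (4,5) via x @ 2.9751
    (4,6) via y @ 3.6752
    (4,7) via y @ 4.7105  # hit
  → r_3 = 4.7105

ranges = [4.9383, 5.5079, 4.7105]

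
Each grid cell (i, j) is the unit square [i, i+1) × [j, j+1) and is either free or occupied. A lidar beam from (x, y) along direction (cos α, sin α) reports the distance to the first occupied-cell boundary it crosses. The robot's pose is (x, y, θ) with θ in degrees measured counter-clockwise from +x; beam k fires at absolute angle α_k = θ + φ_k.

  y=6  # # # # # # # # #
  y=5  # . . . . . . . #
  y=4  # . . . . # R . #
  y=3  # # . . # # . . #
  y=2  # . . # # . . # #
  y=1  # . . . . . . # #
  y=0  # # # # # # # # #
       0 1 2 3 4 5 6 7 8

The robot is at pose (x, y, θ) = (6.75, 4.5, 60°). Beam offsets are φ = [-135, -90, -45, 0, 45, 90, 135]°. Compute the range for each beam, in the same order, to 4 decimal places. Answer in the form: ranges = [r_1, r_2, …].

ranges = [1.5529, 1.4434, 1.2941, 1.7321, 1.5529, 0.8660, 0.7765]

beam 1: φ=-135°, α=285°
  dir = (cos 285°, sin 285°) = (0.2588, -0.9659); from cell (6,4)
  next x-line at t=0.9659, next y-line at t=0.5176; Δt_x=3.8637, Δt_y=1.0353
    y: enter (6,3) at t=0.5176
    x: enter (7,3) at t=0.9659
    y: enter (7,2) at t=1.5529 ← occupied
  → r_1 = 1.5529
beam 2: φ=-90°, α=330°
  dir = (cos 330°, sin 330°) = (0.8660, -0.5000); from cell (6,4)
  next x-line at t=0.2887, next y-line at t=1.0000; Δt_x=1.1547, Δt_y=2.0000
    x: enter (7,4) at t=0.2887
    y: enter (7,3) at t=1.0000
    x: enter (8,3) at t=1.4434 ← occupied
  → r_2 = 1.4434
beam 3: φ=-45°, α=15°
  dir = (cos 15°, sin 15°) = (0.9659, 0.2588); from cell (6,4)
  next x-line at t=0.2588, next y-line at t=1.9319; Δt_x=1.0353, Δt_y=3.8637
    x: enter (7,4) at t=0.2588
    x: enter (8,4) at t=1.2941 ← occupied
  → r_3 = 1.2941
beam 4: φ=0°, α=60°
  dir = (cos 60°, sin 60°) = (0.5000, 0.8660); from cell (6,4)
  next x-line at t=0.5000, next y-line at t=0.5774; Δt_x=2.0000, Δt_y=1.1547
    x: enter (7,4) at t=0.5000
    y: enter (7,5) at t=0.5774
    y: enter (7,6) at t=1.7321 ← occupied
  → r_4 = 1.7321
beam 5: φ=45°, α=105°
  dir = (cos 105°, sin 105°) = (-0.2588, 0.9659); from cell (6,4)
  next x-line at t=2.8978, next y-line at t=0.5176; Δt_x=3.8637, Δt_y=1.0353
    y: enter (6,5) at t=0.5176
    y: enter (6,6) at t=1.5529 ← occupied
  → r_5 = 1.5529
beam 6: φ=90°, α=150°
  dir = (cos 150°, sin 150°) = (-0.8660, 0.5000); from cell (6,4)
  next x-line at t=0.8660, next y-line at t=1.0000; Δt_x=1.1547, Δt_y=2.0000
    x: enter (5,4) at t=0.8660 ← occupied
  → r_6 = 0.8660
beam 7: φ=135°, α=195°
  dir = (cos 195°, sin 195°) = (-0.9659, -0.2588); from cell (6,4)
  next x-line at t=0.7765, next y-line at t=1.9319; Δt_x=1.0353, Δt_y=3.8637
    x: enter (5,4) at t=0.7765 ← occupied
  → r_7 = 0.7765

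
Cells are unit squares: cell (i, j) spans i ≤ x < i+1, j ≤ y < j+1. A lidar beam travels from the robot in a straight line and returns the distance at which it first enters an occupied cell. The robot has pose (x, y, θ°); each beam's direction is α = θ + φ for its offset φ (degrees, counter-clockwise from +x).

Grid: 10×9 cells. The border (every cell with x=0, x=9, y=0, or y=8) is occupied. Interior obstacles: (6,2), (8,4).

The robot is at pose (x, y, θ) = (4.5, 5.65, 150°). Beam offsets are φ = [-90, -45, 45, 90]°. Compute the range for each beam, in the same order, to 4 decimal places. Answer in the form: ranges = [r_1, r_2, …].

ranges = [2.7135, 2.4329, 3.6235, 5.3694]

beam 1: φ=-90°, α=60°
  direction (0.5000, 0.8660); cell (4,5); t to first gridline: x 1.0000, y 0.4041 (then +2.0000 / +1.1547)
    (4,6) via y @ 0.4041
    (5,6) via x @ 1.0000
    (5,7) via y @ 1.5588
    (5,8) via y @ 2.7135  # hit
  → r_1 = 2.7135
beam 2: φ=-45°, α=105°
  direction (-0.2588, 0.9659); cell (4,5); t to first gridline: x 1.9319, y 0.3623 (then +3.8637 / +1.0353)
    (4,6) via y @ 0.3623
    (4,7) via y @ 1.3976
    (3,7) via x @ 1.9319
    (3,8) via y @ 2.4329  # hit
  → r_2 = 2.4329
beam 3: φ=45°, α=195°
  direction (-0.9659, -0.2588); cell (4,5); t to first gridline: x 0.5176, y 2.5114 (then +1.0353 / +3.8637)
    (3,5) via x @ 0.5176
    (2,5) via x @ 1.5529
    (2,4) via y @ 2.5114
    (1,4) via x @ 2.5882
    (0,4) via x @ 3.6235  # hit
  → r_3 = 3.6235
beam 4: φ=90°, α=240°
  direction (-0.5000, -0.8660); cell (4,5); t to first gridline: x 1.0000, y 0.7506 (then +2.0000 / +1.1547)
    (4,4) via y @ 0.7506
    (3,4) via x @ 1.0000
    (3,3) via y @ 1.9053
    (2,3) via x @ 3.0000
    (2,2) via y @ 3.0600
    (2,1) via y @ 4.2147
    (1,1) via x @ 5.0000
    (1,0) via y @ 5.3694  # hit
  → r_4 = 5.3694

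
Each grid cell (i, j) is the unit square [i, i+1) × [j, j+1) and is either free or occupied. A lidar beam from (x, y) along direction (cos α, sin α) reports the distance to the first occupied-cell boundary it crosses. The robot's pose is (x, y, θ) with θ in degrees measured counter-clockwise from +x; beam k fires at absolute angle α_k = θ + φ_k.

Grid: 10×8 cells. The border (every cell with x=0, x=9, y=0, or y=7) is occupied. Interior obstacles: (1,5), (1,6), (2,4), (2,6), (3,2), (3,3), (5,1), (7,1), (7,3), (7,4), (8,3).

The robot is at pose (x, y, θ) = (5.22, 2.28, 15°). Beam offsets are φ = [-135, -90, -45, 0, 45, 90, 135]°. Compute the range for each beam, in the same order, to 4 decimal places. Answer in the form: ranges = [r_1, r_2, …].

beam 1: φ=-135°, α=240°
  dir = (cos 240°, sin 240°) = (-0.5000, -0.8660); from cell (5,2)
  next x-line at t=0.4400, next y-line at t=0.3233; Δt_x=2.0000, Δt_y=1.1547
    y: enter (5,1) at t=0.3233 ← occupied
  → r_1 = 0.3233
beam 2: φ=-90°, α=285°
  dir = (cos 285°, sin 285°) = (0.2588, -0.9659); from cell (5,2)
  next x-line at t=3.0137, next y-line at t=0.2899; Δt_x=3.8637, Δt_y=1.0353
    y: enter (5,1) at t=0.2899 ← occupied
  → r_2 = 0.2899
beam 3: φ=-45°, α=330°
  dir = (cos 330°, sin 330°) = (0.8660, -0.5000); from cell (5,2)
  next x-line at t=0.9007, next y-line at t=0.5600; Δt_x=1.1547, Δt_y=2.0000
    y: enter (5,1) at t=0.5600 ← occupied
  → r_3 = 0.5600
beam 4: φ=0°, α=15°
  dir = (cos 15°, sin 15°) = (0.9659, 0.2588); from cell (5,2)
  next x-line at t=0.8075, next y-line at t=2.7819; Δt_x=1.0353, Δt_y=3.8637
    x: enter (6,2) at t=0.8075
    x: enter (7,2) at t=1.8428
    y: enter (7,3) at t=2.7819 ← occupied
  → r_4 = 2.7819
beam 5: φ=45°, α=60°
  dir = (cos 60°, sin 60°) = (0.5000, 0.8660); from cell (5,2)
  next x-line at t=1.5600, next y-line at t=0.8314; Δt_x=2.0000, Δt_y=1.1547
    y: enter (5,3) at t=0.8314
    x: enter (6,3) at t=1.5600
    y: enter (6,4) at t=1.9861
    y: enter (6,5) at t=3.1408
    x: enter (7,5) at t=3.5600
    y: enter (7,6) at t=4.2955
    y: enter (7,7) at t=5.4502 ← occupied
  → r_5 = 5.4502
beam 6: φ=90°, α=105°
  dir = (cos 105°, sin 105°) = (-0.2588, 0.9659); from cell (5,2)
  next x-line at t=0.8500, next y-line at t=0.7454; Δt_x=3.8637, Δt_y=1.0353
    y: enter (5,3) at t=0.7454
    x: enter (4,3) at t=0.8500
    y: enter (4,4) at t=1.7807
    y: enter (4,5) at t=2.8160
    y: enter (4,6) at t=3.8512
    x: enter (3,6) at t=4.7137
    y: enter (3,7) at t=4.8865 ← occupied
  → r_6 = 4.8865
beam 7: φ=135°, α=150°
  dir = (cos 150°, sin 150°) = (-0.8660, 0.5000); from cell (5,2)
  next x-line at t=0.2540, next y-line at t=1.4400; Δt_x=1.1547, Δt_y=2.0000
    x: enter (4,2) at t=0.2540
    x: enter (3,2) at t=1.4087 ← occupied
  → r_7 = 1.4087

ranges = [0.3233, 0.2899, 0.5600, 2.7819, 5.4502, 4.8865, 1.4087]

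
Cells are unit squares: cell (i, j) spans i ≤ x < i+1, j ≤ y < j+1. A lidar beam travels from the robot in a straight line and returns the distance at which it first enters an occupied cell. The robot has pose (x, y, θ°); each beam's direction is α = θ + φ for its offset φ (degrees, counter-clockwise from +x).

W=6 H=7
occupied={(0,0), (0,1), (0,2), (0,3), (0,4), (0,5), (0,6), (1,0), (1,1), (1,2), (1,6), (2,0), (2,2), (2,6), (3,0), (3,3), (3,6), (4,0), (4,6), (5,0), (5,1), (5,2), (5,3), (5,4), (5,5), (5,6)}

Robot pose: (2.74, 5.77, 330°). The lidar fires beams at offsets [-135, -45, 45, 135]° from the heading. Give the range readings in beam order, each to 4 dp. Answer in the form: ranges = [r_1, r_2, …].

ranges = [1.8014, 1.8324, 0.8887, 0.2381]

beam 1: φ=-135°, α=195°
  d=(-0.9659,-0.2588)  start (2,5)  tX=0.7661 tY=2.9751  stride 1/|dx|=1.0353 1/|dy|=3.8637
    cross x-line → (1,5), t=0.7661
    cross x-line → (0,5), t=1.8014 (wall)
  → r_1 = 1.8014
beam 2: φ=-45°, α=285°
  d=(0.2588,-0.9659)  start (2,5)  tX=1.0046 tY=0.7972  stride 1/|dx|=3.8637 1/|dy|=1.0353
    cross y-line → (2,4), t=0.7972
    cross x-line → (3,4), t=1.0046
    cross y-line → (3,3), t=1.8324 (wall)
  → r_2 = 1.8324
beam 3: φ=45°, α=15°
  d=(0.9659,0.2588)  start (2,5)  tX=0.2692 tY=0.8887  stride 1/|dx|=1.0353 1/|dy|=3.8637
    cross x-line → (3,5), t=0.2692
    cross y-line → (3,6), t=0.8887 (wall)
  → r_3 = 0.8887
beam 4: φ=135°, α=105°
  d=(-0.2588,0.9659)  start (2,5)  tX=2.8591 tY=0.2381  stride 1/|dx|=3.8637 1/|dy|=1.0353
    cross y-line → (2,6), t=0.2381 (wall)
  → r_4 = 0.2381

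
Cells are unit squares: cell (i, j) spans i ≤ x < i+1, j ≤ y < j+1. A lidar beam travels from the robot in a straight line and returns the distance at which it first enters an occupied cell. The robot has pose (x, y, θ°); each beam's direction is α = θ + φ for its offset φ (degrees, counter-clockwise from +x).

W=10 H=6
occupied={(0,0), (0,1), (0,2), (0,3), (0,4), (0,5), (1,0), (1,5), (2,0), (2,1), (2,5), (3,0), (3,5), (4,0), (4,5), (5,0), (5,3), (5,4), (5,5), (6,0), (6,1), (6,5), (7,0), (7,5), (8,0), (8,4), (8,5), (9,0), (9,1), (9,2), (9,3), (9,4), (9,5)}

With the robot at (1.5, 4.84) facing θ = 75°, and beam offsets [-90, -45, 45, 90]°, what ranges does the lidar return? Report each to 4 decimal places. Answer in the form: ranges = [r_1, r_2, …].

beam 1: φ=-90°, α=345°
  dir = (cos 345°, sin 345°) = (0.9659, -0.2588); from cell (1,4)
  next x-line at t=0.5176, next y-line at t=3.2455; Δt_x=1.0353, Δt_y=3.8637
    x: enter (2,4) at t=0.5176
    x: enter (3,4) at t=1.5529
    x: enter (4,4) at t=2.5882
    y: enter (4,3) at t=3.2455
    x: enter (5,3) at t=3.6235 ← occupied
  → r_1 = 3.6235
beam 2: φ=-45°, α=30°
  dir = (cos 30°, sin 30°) = (0.8660, 0.5000); from cell (1,4)
  next x-line at t=0.5774, next y-line at t=0.3200; Δt_x=1.1547, Δt_y=2.0000
    y: enter (1,5) at t=0.3200 ← occupied
  → r_2 = 0.3200
beam 3: φ=45°, α=120°
  dir = (cos 120°, sin 120°) = (-0.5000, 0.8660); from cell (1,4)
  next x-line at t=1.0000, next y-line at t=0.1848; Δt_x=2.0000, Δt_y=1.1547
    y: enter (1,5) at t=0.1848 ← occupied
  → r_3 = 0.1848
beam 4: φ=90°, α=165°
  dir = (cos 165°, sin 165°) = (-0.9659, 0.2588); from cell (1,4)
  next x-line at t=0.5176, next y-line at t=0.6182; Δt_x=1.0353, Δt_y=3.8637
    x: enter (0,4) at t=0.5176 ← occupied
  → r_4 = 0.5176

ranges = [3.6235, 0.3200, 0.1848, 0.5176]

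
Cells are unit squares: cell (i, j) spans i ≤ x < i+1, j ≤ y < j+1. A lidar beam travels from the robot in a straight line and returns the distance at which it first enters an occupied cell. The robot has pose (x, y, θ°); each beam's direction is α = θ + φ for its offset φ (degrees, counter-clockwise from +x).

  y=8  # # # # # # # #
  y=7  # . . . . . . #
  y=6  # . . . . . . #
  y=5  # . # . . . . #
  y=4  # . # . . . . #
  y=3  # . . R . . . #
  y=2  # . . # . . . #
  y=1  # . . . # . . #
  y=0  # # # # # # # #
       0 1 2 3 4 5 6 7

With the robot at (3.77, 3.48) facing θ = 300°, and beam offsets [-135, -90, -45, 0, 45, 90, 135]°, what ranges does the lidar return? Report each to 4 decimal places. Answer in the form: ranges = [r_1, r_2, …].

beam 1: φ=-135°, α=165°
  dir = (cos 165°, sin 165°) = (-0.9659, 0.2588); from cell (3,3)
  next x-line at t=0.7972, next y-line at t=2.0091; Δt_x=1.0353, Δt_y=3.8637
    x: enter (2,3) at t=0.7972
    x: enter (1,3) at t=1.8324
    y: enter (1,4) at t=2.0091
    x: enter (0,4) at t=2.8677 ← occupied
  → r_1 = 2.8677
beam 2: φ=-90°, α=210°
  dir = (cos 210°, sin 210°) = (-0.8660, -0.5000); from cell (3,3)
  next x-line at t=0.8891, next y-line at t=0.9600; Δt_x=1.1547, Δt_y=2.0000
    x: enter (2,3) at t=0.8891
    y: enter (2,2) at t=0.9600
    x: enter (1,2) at t=2.0438
    y: enter (1,1) at t=2.9600
    x: enter (0,1) at t=3.1985 ← occupied
  → r_2 = 3.1985
beam 3: φ=-45°, α=255°
  dir = (cos 255°, sin 255°) = (-0.2588, -0.9659); from cell (3,3)
  next x-line at t=2.9751, next y-line at t=0.4969; Δt_x=3.8637, Δt_y=1.0353
    y: enter (3,2) at t=0.4969 ← occupied
  → r_3 = 0.4969
beam 4: φ=0°, α=300°
  dir = (cos 300°, sin 300°) = (0.5000, -0.8660); from cell (3,3)
  next x-line at t=0.4600, next y-line at t=0.5543; Δt_x=2.0000, Δt_y=1.1547
    x: enter (4,3) at t=0.4600
    y: enter (4,2) at t=0.5543
    y: enter (4,1) at t=1.7090 ← occupied
  → r_4 = 1.7090
beam 5: φ=45°, α=345°
  dir = (cos 345°, sin 345°) = (0.9659, -0.2588); from cell (3,3)
  next x-line at t=0.2381, next y-line at t=1.8546; Δt_x=1.0353, Δt_y=3.8637
    x: enter (4,3) at t=0.2381
    x: enter (5,3) at t=1.2734
    y: enter (5,2) at t=1.8546
    x: enter (6,2) at t=2.3087
    x: enter (7,2) at t=3.3439 ← occupied
  → r_5 = 3.3439
beam 6: φ=90°, α=30°
  dir = (cos 30°, sin 30°) = (0.8660, 0.5000); from cell (3,3)
  next x-line at t=0.2656, next y-line at t=1.0400; Δt_x=1.1547, Δt_y=2.0000
    x: enter (4,3) at t=0.2656
    y: enter (4,4) at t=1.0400
    x: enter (5,4) at t=1.4203
    x: enter (6,4) at t=2.5750
    y: enter (6,5) at t=3.0400
    x: enter (7,5) at t=3.7297 ← occupied
  → r_6 = 3.7297
beam 7: φ=135°, α=75°
  dir = (cos 75°, sin 75°) = (0.2588, 0.9659); from cell (3,3)
  next x-line at t=0.8887, next y-line at t=0.5383; Δt_x=3.8637, Δt_y=1.0353
    y: enter (3,4) at t=0.5383
    x: enter (4,4) at t=0.8887
    y: enter (4,5) at t=1.5736
    y: enter (4,6) at t=2.6089
    y: enter (4,7) at t=3.6442
    y: enter (4,8) at t=4.6794 ← occupied
  → r_7 = 4.6794

ranges = [2.8677, 3.1985, 0.4969, 1.7090, 3.3439, 3.7297, 4.6794]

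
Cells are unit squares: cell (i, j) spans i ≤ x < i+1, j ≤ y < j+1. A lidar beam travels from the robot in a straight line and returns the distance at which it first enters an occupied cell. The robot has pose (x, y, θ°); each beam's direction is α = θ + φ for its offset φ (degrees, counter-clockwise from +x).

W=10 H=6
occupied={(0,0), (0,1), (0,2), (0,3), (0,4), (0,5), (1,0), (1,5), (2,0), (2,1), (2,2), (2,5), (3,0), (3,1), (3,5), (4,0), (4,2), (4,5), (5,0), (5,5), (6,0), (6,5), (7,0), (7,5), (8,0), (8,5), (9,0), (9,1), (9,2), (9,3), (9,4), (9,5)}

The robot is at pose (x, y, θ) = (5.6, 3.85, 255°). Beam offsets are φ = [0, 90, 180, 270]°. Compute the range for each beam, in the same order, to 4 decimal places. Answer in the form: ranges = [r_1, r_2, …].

beam 1: φ=0°, α=255°
  d=(-0.2588,-0.9659)  start (5,3)  tX=2.3182 tY=0.8800  stride 1/|dx|=3.8637 1/|dy|=1.0353
    cross y-line → (5,2), t=0.8800
    cross y-line → (5,1), t=1.9153
    cross x-line → (4,1), t=2.3182
    cross y-line → (4,0), t=2.9505 (wall)
  → r_1 = 2.9505
beam 2: φ=90°, α=345°
  d=(0.9659,-0.2588)  start (5,3)  tX=0.4141 tY=3.2841  stride 1/|dx|=1.0353 1/|dy|=3.8637
    cross x-line → (6,3), t=0.4141
    cross x-line → (7,3), t=1.4494
    cross x-line → (8,3), t=2.4847
    cross y-line → (8,2), t=3.2841
    cross x-line → (9,2), t=3.5199 (wall)
  → r_2 = 3.5199
beam 3: φ=180°, α=75°
  d=(0.2588,0.9659)  start (5,3)  tX=1.5455 tY=0.1553  stride 1/|dx|=3.8637 1/|dy|=1.0353
    cross y-line → (5,4), t=0.1553
    cross y-line → (5,5), t=1.1906 (wall)
  → r_3 = 1.1906
beam 4: φ=270°, α=165°
  d=(-0.9659,0.2588)  start (5,3)  tX=0.6212 tY=0.5796  stride 1/|dx|=1.0353 1/|dy|=3.8637
    cross y-line → (5,4), t=0.5796
    cross x-line → (4,4), t=0.6212
    cross x-line → (3,4), t=1.6564
    cross x-line → (2,4), t=2.6917
    cross x-line → (1,4), t=3.7270
    cross y-line → (1,5), t=4.4433 (wall)
  → r_4 = 4.4433

ranges = [2.9505, 3.5199, 1.1906, 4.4433]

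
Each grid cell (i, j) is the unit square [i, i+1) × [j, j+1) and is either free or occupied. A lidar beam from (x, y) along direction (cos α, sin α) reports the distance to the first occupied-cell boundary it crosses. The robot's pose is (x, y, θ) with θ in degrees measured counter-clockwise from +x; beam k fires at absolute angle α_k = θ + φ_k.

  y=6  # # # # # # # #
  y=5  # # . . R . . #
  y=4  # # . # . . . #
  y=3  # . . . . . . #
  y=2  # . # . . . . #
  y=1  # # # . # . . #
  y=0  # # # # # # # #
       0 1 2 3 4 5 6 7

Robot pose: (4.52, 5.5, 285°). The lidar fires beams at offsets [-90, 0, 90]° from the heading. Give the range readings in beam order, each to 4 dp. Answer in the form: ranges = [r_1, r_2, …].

beam 1: φ=-90°, α=195°
  d=(-0.9659,-0.2588)  start (4,5)  tX=0.5383 tY=1.9319  stride 1/|dx|=1.0353 1/|dy|=3.8637
    cross x-line → (3,5), t=0.5383
    cross x-line → (2,5), t=1.5736
    cross y-line → (2,4), t=1.9319
    cross x-line → (1,4), t=2.6089 (wall)
  → r_1 = 2.6089
beam 2: φ=0°, α=285°
  d=(0.2588,-0.9659)  start (4,5)  tX=1.8546 tY=0.5176  stride 1/|dx|=3.8637 1/|dy|=1.0353
    cross y-line → (4,4), t=0.5176
    cross y-line → (4,3), t=1.5529
    cross x-line → (5,3), t=1.8546
    cross y-line → (5,2), t=2.5882
    cross y-line → (5,1), t=3.6235
    cross y-line → (5,0), t=4.6587 (wall)
  → r_2 = 4.6587
beam 3: φ=90°, α=15°
  d=(0.9659,0.2588)  start (4,5)  tX=0.4969 tY=1.9319  stride 1/|dx|=1.0353 1/|dy|=3.8637
    cross x-line → (5,5), t=0.4969
    cross x-line → (6,5), t=1.5322
    cross y-line → (6,6), t=1.9319 (wall)
  → r_3 = 1.9319

ranges = [2.6089, 4.6587, 1.9319]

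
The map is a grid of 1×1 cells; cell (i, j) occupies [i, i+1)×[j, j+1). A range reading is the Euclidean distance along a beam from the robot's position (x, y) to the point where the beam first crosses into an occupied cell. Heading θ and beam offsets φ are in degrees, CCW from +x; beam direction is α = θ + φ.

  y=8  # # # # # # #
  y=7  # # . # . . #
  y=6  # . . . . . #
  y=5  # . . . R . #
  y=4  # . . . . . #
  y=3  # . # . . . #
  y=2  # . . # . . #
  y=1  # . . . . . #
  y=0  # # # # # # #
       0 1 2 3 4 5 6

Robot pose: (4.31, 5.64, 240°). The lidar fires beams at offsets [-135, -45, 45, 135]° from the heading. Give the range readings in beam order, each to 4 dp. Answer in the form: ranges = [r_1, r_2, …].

beam 1: φ=-135°, α=105°
  direction (-0.2588, 0.9659); cell (4,5); t to first gridline: x 1.1977, y 0.3727 (then +3.8637 / +1.0353)
    (4,6) via y @ 0.3727
    (3,6) via x @ 1.1977
    (3,7) via y @ 1.4080  # hit
  → r_1 = 1.4080
beam 2: φ=-45°, α=195°
  direction (-0.9659, -0.2588); cell (4,5); t to first gridline: x 0.3209, y 2.4728 (then +1.0353 / +3.8637)
    (3,5) via x @ 0.3209
    (2,5) via x @ 1.3562
    (1,5) via x @ 2.3915
    (1,4) via y @ 2.4728
    (0,4) via x @ 3.4268  # hit
  → r_2 = 3.4268
beam 3: φ=45°, α=285°
  direction (0.2588, -0.9659); cell (4,5); t to first gridline: x 2.6660, y 0.6626 (then +3.8637 / +1.0353)
    (4,4) via y @ 0.6626
    (4,3) via y @ 1.6979
    (5,3) via x @ 2.6660
    (5,2) via y @ 2.7331
    (5,1) via y @ 3.7684
    (5,0) via y @ 4.8037  # hit
  → r_3 = 4.8037
beam 4: φ=135°, α=15°
  direction (0.9659, 0.2588); cell (4,5); t to first gridline: x 0.7143, y 1.3909 (then +1.0353 / +3.8637)
    (5,5) via x @ 0.7143
    (5,6) via y @ 1.3909
    (6,6) via x @ 1.7496  # hit
  → r_4 = 1.7496

ranges = [1.4080, 3.4268, 4.8037, 1.7496]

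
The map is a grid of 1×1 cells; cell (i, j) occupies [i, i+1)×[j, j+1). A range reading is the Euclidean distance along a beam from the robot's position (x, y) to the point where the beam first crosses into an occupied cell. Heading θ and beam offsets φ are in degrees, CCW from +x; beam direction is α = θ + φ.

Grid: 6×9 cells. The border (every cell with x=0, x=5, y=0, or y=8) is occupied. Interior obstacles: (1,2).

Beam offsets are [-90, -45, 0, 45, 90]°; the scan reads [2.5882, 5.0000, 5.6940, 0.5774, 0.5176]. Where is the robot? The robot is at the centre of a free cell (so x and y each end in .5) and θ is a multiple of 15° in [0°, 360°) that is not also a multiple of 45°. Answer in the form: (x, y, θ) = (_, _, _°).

(x, y, θ) = (2.5, 2.5, 105°)

The pose lattice has 27·16 = 432 candidates. Test each by forward raycasting.
  (3.5, 7.5, 345°): beam 1 = 6.7293 ≠ 2.5882 ✗
  (4.5, 1.5, 60°): beam 1 = 0.5774 ≠ 2.5882 ✗
  (2.5, 4.5, 60°): beam 1 = 2.8868 ≠ 2.5882 ✗
  (2.5, 2.5, 300°): beam 1 = 0.5774 ≠ 2.5882 ✗
  …
  (2.5, 2.5, 105°): r_1=2.5882, r_2=5.0000, r_3=5.6940, r_4=0.5774, r_5=0.5176 — all match ✓
No second candidate reproduces the full scan.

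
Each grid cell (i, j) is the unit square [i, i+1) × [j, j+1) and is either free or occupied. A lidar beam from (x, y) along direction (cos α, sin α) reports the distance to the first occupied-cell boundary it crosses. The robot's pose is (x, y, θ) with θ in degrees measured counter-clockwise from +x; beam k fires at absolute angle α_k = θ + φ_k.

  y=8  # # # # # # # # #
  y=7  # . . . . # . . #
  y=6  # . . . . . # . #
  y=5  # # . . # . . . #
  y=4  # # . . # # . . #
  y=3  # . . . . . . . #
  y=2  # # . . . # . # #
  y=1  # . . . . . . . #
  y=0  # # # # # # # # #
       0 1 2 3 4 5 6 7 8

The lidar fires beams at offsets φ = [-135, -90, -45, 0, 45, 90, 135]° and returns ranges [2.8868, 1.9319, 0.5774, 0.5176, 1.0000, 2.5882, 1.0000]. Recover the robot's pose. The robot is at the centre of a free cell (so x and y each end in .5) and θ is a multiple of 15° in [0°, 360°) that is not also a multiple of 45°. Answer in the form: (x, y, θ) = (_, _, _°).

(x, y, θ) = (4.5, 1.5, 285°)

Enumerate (i+0.5, j+0.5, θ) over the 39 free cells and 16 admissible headings. For each, cast all 7 beams and compare to the given ranges.
  (4.5, 2.5, 105°): beam 1 = 0.5774 ≠ 2.8868 ✗
  (4.5, 7.5, 210°): beam 1 = 0.5176 ≠ 2.8868 ✗
  (2.5, 5.5, 255°): beam 2 = 0.5176 ≠ 1.9319 ✗
  (5.5, 3.5, 150°): beam 1 = 2.5882 ≠ 2.8868 ✗
  …
  (4.5, 1.5, 285°): r_1=2.8868, r_2=1.9319, r_3=0.5774, r_4=0.5176, r_5=1.0000, r_6=2.5882, r_7=1.0000 — all match ✓
Unique over the lattice → pose = (4.5, 1.5, 285°).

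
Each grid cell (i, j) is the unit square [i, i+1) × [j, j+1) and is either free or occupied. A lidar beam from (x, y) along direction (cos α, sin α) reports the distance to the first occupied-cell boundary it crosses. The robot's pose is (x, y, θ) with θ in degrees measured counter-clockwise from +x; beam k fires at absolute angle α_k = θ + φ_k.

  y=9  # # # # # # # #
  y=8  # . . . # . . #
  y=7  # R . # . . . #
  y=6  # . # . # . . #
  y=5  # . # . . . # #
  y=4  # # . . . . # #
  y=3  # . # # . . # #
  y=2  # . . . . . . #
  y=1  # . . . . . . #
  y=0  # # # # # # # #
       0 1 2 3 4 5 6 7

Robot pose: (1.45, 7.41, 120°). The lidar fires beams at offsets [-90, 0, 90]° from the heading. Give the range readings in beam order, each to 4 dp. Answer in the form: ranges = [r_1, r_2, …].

ranges = [2.9445, 0.9000, 0.5196]

beam 1: φ=-90°, α=30°
  dir = (cos 30°, sin 30°) = (0.8660, 0.5000); from cell (1,7)
  next x-line at t=0.6351, next y-line at t=1.1800; Δt_x=1.1547, Δt_y=2.0000
    x: enter (2,7) at t=0.6351
    y: enter (2,8) at t=1.1800
    x: enter (3,8) at t=1.7898
    x: enter (4,8) at t=2.9445 ← occupied
  → r_1 = 2.9445
beam 2: φ=0°, α=120°
  dir = (cos 120°, sin 120°) = (-0.5000, 0.8660); from cell (1,7)
  next x-line at t=0.9000, next y-line at t=0.6813; Δt_x=2.0000, Δt_y=1.1547
    y: enter (1,8) at t=0.6813
    x: enter (0,8) at t=0.9000 ← occupied
  → r_2 = 0.9000
beam 3: φ=90°, α=210°
  dir = (cos 210°, sin 210°) = (-0.8660, -0.5000); from cell (1,7)
  next x-line at t=0.5196, next y-line at t=0.8200; Δt_x=1.1547, Δt_y=2.0000
    x: enter (0,7) at t=0.5196 ← occupied
  → r_3 = 0.5196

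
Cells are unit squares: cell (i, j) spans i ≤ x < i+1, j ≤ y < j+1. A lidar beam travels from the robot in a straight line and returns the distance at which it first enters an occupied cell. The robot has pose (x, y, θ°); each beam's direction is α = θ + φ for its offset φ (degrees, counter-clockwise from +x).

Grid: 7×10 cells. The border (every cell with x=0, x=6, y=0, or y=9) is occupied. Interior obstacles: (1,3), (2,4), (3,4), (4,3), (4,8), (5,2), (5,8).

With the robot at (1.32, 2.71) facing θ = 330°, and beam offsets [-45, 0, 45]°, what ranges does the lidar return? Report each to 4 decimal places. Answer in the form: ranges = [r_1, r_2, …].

ranges = [1.7703, 3.4200, 2.7745]

beam 1: φ=-45°, α=285°
  dir = (cos 285°, sin 285°) = (0.2588, -0.9659); from cell (1,2)
  next x-line at t=2.6273, next y-line at t=0.7350; Δt_x=3.8637, Δt_y=1.0353
    y: enter (1,1) at t=0.7350
    y: enter (1,0) at t=1.7703 ← occupied
  → r_1 = 1.7703
beam 2: φ=0°, α=330°
  dir = (cos 330°, sin 330°) = (0.8660, -0.5000); from cell (1,2)
  next x-line at t=0.7852, next y-line at t=1.4200; Δt_x=1.1547, Δt_y=2.0000
    x: enter (2,2) at t=0.7852
    y: enter (2,1) at t=1.4200
    x: enter (3,1) at t=1.9399
    x: enter (4,1) at t=3.0946
    y: enter (4,0) at t=3.4200 ← occupied
  → r_2 = 3.4200
beam 3: φ=45°, α=15°
  dir = (cos 15°, sin 15°) = (0.9659, 0.2588); from cell (1,2)
  next x-line at t=0.7040, next y-line at t=1.1205; Δt_x=1.0353, Δt_y=3.8637
    x: enter (2,2) at t=0.7040
    y: enter (2,3) at t=1.1205
    x: enter (3,3) at t=1.7393
    x: enter (4,3) at t=2.7745 ← occupied
  → r_3 = 2.7745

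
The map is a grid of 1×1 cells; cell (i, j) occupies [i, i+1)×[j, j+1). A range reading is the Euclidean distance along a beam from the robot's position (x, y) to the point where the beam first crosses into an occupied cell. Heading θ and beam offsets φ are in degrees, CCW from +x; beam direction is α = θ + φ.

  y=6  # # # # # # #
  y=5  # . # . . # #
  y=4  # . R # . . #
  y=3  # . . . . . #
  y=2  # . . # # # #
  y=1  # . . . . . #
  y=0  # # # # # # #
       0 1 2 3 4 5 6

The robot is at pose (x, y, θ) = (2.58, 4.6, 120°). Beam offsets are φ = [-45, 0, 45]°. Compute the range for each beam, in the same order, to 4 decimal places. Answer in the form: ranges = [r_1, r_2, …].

beam 1: φ=-45°, α=75°
  cosα=0.2588 sinα=0.9659 | (2,4) | tMaxX 1.6228 tMaxY 0.4141 | tΔX 3.8637 tΔY 1.0353
    t=0.4141 [y] (2,5) — stop
  → r_1 = 0.4141
beam 2: φ=0°, α=120°
  cosα=-0.5000 sinα=0.8660 | (2,4) | tMaxX 1.1600 tMaxY 0.4619 | tΔX 2.0000 tΔY 1.1547
    t=0.4619 [y] (2,5) — stop
  → r_2 = 0.4619
beam 3: φ=45°, α=165°
  cosα=-0.9659 sinα=0.2588 | (2,4) | tMaxX 0.6005 tMaxY 1.5455 | tΔX 1.0353 tΔY 3.8637
    t=0.6005 [x] (1,4)
    t=1.5455 [y] (1,5)
    t=1.6357 [x] (0,5) — stop
  → r_3 = 1.6357

ranges = [0.4141, 0.4619, 1.6357]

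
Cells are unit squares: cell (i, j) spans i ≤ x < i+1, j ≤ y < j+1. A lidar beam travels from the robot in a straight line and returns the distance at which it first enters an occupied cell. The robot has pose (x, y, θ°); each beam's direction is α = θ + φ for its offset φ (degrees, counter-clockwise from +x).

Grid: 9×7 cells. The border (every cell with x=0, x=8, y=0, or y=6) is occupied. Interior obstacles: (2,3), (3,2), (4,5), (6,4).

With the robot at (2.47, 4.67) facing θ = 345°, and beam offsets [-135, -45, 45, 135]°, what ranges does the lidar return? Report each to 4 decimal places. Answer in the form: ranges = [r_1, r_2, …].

beam 1: φ=-135°, α=210°
  dir = (cos 210°, sin 210°) = (-0.8660, -0.5000); from cell (2,4)
  next x-line at t=0.5427, next y-line at t=1.3400; Δt_x=1.1547, Δt_y=2.0000
    x: enter (1,4) at t=0.5427
    y: enter (1,3) at t=1.3400
    x: enter (0,3) at t=1.6974 ← occupied
  → r_1 = 1.6974
beam 2: φ=-45°, α=300°
  dir = (cos 300°, sin 300°) = (0.5000, -0.8660); from cell (2,4)
  next x-line at t=1.0600, next y-line at t=0.7736; Δt_x=2.0000, Δt_y=1.1547
    y: enter (2,3) at t=0.7736 ← occupied
  → r_2 = 0.7736
beam 3: φ=45°, α=30°
  dir = (cos 30°, sin 30°) = (0.8660, 0.5000); from cell (2,4)
  next x-line at t=0.6120, next y-line at t=0.6600; Δt_x=1.1547, Δt_y=2.0000
    x: enter (3,4) at t=0.6120
    y: enter (3,5) at t=0.6600
    x: enter (4,5) at t=1.7667 ← occupied
  → r_3 = 1.7667
beam 4: φ=135°, α=120°
  dir = (cos 120°, sin 120°) = (-0.5000, 0.8660); from cell (2,4)
  next x-line at t=0.9400, next y-line at t=0.3811; Δt_x=2.0000, Δt_y=1.1547
    y: enter (2,5) at t=0.3811
    x: enter (1,5) at t=0.9400
    y: enter (1,6) at t=1.5358 ← occupied
  → r_4 = 1.5358

ranges = [1.6974, 0.7736, 1.7667, 1.5358]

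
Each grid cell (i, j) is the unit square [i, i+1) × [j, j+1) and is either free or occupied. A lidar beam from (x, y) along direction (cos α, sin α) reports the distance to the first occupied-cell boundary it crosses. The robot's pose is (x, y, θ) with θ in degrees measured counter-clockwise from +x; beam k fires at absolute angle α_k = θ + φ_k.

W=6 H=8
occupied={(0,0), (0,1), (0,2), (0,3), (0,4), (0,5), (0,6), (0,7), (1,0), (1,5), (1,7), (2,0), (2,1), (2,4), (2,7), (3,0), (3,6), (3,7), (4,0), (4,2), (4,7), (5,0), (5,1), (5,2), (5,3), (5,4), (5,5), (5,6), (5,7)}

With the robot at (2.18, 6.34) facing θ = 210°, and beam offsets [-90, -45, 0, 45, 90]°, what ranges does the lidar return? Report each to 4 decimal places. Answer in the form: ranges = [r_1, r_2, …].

ranges = [0.7621, 1.2216, 0.6800, 0.6955, 1.5473]

beam 1: φ=-90°, α=120°
  d=(-0.5000,0.8660)  start (2,6)  tX=0.3600 tY=0.7621  stride 1/|dx|=2.0000 1/|dy|=1.1547
    cross x-line → (1,6), t=0.3600
    cross y-line → (1,7), t=0.7621 (wall)
  → r_1 = 0.7621
beam 2: φ=-45°, α=165°
  d=(-0.9659,0.2588)  start (2,6)  tX=0.1863 tY=2.5500  stride 1/|dx|=1.0353 1/|dy|=3.8637
    cross x-line → (1,6), t=0.1863
    cross x-line → (0,6), t=1.2216 (wall)
  → r_2 = 1.2216
beam 3: φ=0°, α=210°
  d=(-0.8660,-0.5000)  start (2,6)  tX=0.2078 tY=0.6800  stride 1/|dx|=1.1547 1/|dy|=2.0000
    cross x-line → (1,6), t=0.2078
    cross y-line → (1,5), t=0.6800 (wall)
  → r_3 = 0.6800
beam 4: φ=45°, α=255°
  d=(-0.2588,-0.9659)  start (2,6)  tX=0.6955 tY=0.3520  stride 1/|dx|=3.8637 1/|dy|=1.0353
    cross y-line → (2,5), t=0.3520
    cross x-line → (1,5), t=0.6955 (wall)
  → r_4 = 0.6955
beam 5: φ=90°, α=300°
  d=(0.5000,-0.8660)  start (2,6)  tX=1.6400 tY=0.3926  stride 1/|dx|=2.0000 1/|dy|=1.1547
    cross y-line → (2,5), t=0.3926
    cross y-line → (2,4), t=1.5473 (wall)
  → r_5 = 1.5473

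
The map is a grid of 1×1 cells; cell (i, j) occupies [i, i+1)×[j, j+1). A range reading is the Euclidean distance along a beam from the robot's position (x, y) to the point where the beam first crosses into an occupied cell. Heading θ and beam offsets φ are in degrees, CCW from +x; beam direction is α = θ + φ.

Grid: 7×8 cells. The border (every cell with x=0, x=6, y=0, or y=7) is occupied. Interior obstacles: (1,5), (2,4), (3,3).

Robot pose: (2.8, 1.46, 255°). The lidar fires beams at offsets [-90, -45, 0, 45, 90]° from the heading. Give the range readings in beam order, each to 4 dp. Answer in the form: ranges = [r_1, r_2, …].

beam 1: φ=-90°, α=165°
  d=(-0.9659,0.2588)  start (2,1)  tX=0.8282 tY=2.0864  stride 1/|dx|=1.0353 1/|dy|=3.8637
    cross x-line → (1,1), t=0.8282
    cross x-line → (0,1), t=1.8635 (wall)
  → r_1 = 1.8635
beam 2: φ=-45°, α=210°
  d=(-0.8660,-0.5000)  start (2,1)  tX=0.9238 tY=0.9200  stride 1/|dx|=1.1547 1/|dy|=2.0000
    cross y-line → (2,0), t=0.9200 (wall)
  → r_2 = 0.9200
beam 3: φ=0°, α=255°
  d=(-0.2588,-0.9659)  start (2,1)  tX=3.0910 tY=0.4762  stride 1/|dx|=3.8637 1/|dy|=1.0353
    cross y-line → (2,0), t=0.4762 (wall)
  → r_3 = 0.4762
beam 4: φ=45°, α=300°
  d=(0.5000,-0.8660)  start (2,1)  tX=0.4000 tY=0.5312  stride 1/|dx|=2.0000 1/|dy|=1.1547
    cross x-line → (3,1), t=0.4000
    cross y-line → (3,0), t=0.5312 (wall)
  → r_4 = 0.5312
beam 5: φ=90°, α=345°
  d=(0.9659,-0.2588)  start (2,1)  tX=0.2071 tY=1.7773  stride 1/|dx|=1.0353 1/|dy|=3.8637
    cross x-line → (3,1), t=0.2071
    cross x-line → (4,1), t=1.2423
    cross y-line → (4,0), t=1.7773 (wall)
  → r_5 = 1.7773

ranges = [1.8635, 0.9200, 0.4762, 0.5312, 1.7773]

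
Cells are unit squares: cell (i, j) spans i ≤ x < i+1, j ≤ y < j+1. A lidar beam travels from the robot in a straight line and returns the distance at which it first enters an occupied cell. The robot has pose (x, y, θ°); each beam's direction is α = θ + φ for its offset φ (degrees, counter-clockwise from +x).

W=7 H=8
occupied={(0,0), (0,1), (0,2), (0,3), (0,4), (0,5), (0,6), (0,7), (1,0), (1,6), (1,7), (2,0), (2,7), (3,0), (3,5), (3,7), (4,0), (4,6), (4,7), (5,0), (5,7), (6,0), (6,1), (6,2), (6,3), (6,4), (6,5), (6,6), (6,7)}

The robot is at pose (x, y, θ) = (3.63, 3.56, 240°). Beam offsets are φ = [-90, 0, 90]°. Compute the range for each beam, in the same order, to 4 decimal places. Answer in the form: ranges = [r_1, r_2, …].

ranges = [3.0369, 2.9560, 2.7366]

beam 1: φ=-90°, α=150°
  cosα=-0.8660 sinα=0.5000 | (3,3) | tMaxX 0.7275 tMaxY 0.8800 | tΔX 1.1547 tΔY 2.0000
    t=0.7275 [x] (2,3)
    t=0.8800 [y] (2,4)
    t=1.8822 [x] (1,4)
    t=2.8800 [y] (1,5)
    t=3.0369 [x] (0,5) — stop
  → r_1 = 3.0369
beam 2: φ=0°, α=240°
  cosα=-0.5000 sinα=-0.8660 | (3,3) | tMaxX 1.2600 tMaxY 0.6466 | tΔX 2.0000 tΔY 1.1547
    t=0.6466 [y] (3,2)
    t=1.2600 [x] (2,2)
    t=1.8013 [y] (2,1)
    t=2.9560 [y] (2,0) — stop
  → r_2 = 2.9560
beam 3: φ=90°, α=330°
  cosα=0.8660 sinα=-0.5000 | (3,3) | tMaxX 0.4272 tMaxY 1.1200 | tΔX 1.1547 tΔY 2.0000
    t=0.4272 [x] (4,3)
    t=1.1200 [y] (4,2)
    t=1.5819 [x] (5,2)
    t=2.7366 [x] (6,2) — stop
  → r_3 = 2.7366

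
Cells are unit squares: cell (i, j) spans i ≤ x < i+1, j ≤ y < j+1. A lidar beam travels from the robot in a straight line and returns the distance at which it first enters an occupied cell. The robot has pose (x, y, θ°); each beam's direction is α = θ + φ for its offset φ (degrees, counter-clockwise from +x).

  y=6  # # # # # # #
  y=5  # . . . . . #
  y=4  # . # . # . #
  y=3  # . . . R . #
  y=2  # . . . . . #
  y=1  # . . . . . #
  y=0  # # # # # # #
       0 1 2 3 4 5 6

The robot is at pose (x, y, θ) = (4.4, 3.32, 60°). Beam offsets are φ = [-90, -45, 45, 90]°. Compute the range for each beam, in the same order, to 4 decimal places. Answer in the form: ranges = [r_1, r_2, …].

beam 1: φ=-90°, α=330°
  cosα=0.8660 sinα=-0.5000 | (4,3) | tMaxX 0.6928 tMaxY 0.6400 | tΔX 1.1547 tΔY 2.0000
    t=0.6400 [y] (4,2)
    t=0.6928 [x] (5,2)
    t=1.8475 [x] (6,2) — stop
  → r_1 = 1.8475
beam 2: φ=-45°, α=15°
  cosα=0.9659 sinα=0.2588 | (4,3) | tMaxX 0.6212 tMaxY 2.6273 | tΔX 1.0353 tΔY 3.8637
    t=0.6212 [x] (5,3)
    t=1.6564 [x] (6,3) — stop
  → r_2 = 1.6564
beam 3: φ=45°, α=105°
  cosα=-0.2588 sinα=0.9659 | (4,3) | tMaxX 1.5455 tMaxY 0.7040 | tΔX 3.8637 tΔY 1.0353
    t=0.7040 [y] (4,4) — stop
  → r_3 = 0.7040
beam 4: φ=90°, α=150°
  cosα=-0.8660 sinα=0.5000 | (4,3) | tMaxX 0.4619 tMaxY 1.3600 | tΔX 1.1547 tΔY 2.0000
    t=0.4619 [x] (3,3)
    t=1.3600 [y] (3,4)
    t=1.6166 [x] (2,4) — stop
  → r_4 = 1.6166

ranges = [1.8475, 1.6564, 0.7040, 1.6166]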